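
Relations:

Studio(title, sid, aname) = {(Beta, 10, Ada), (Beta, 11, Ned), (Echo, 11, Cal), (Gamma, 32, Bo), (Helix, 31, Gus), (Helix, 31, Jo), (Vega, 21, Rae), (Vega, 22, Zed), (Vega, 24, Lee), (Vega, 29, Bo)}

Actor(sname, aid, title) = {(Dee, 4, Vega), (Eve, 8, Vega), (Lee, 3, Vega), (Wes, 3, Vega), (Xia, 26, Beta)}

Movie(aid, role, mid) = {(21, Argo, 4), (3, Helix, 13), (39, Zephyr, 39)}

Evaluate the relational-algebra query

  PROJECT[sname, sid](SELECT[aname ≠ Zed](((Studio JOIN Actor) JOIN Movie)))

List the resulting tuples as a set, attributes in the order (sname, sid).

{(Lee, 21), (Lee, 24), (Lee, 29), (Wes, 21), (Wes, 24), (Wes, 29)}

Natural join on title: {(Beta, 10, Ada, Xia, 26), (Beta, 11, Ned, Xia, 26), (Vega, 21, Rae, Dee, 4), (Vega, 21, Rae, Eve, 8), (Vega, 21, Rae, Lee, 3), (Vega, 21, Rae, Wes, 3), (Vega, 22, Zed, Dee, 4), (Vega, 22, Zed, Eve, 8), (Vega, 22, Zed, Lee, 3), (Vega, 22, Zed, Wes, 3), (Vega, 24, Lee, Dee, 4), (Vega, 24, Lee, Eve, 8), (Vega, 24, Lee, Lee, 3), (Vega, 24, Lee, Wes, 3), (Vega, 29, Bo, Dee, 4), (Vega, 29, Bo, Eve, 8), (Vega, 29, Bo, Lee, 3), (Vega, 29, Bo, Wes, 3)}
Natural join on aid: {(Vega, 21, Rae, Lee, 3, Helix, 13), (Vega, 21, Rae, Wes, 3, Helix, 13), (Vega, 22, Zed, Lee, 3, Helix, 13), (Vega, 22, Zed, Wes, 3, Helix, 13), (Vega, 24, Lee, Lee, 3, Helix, 13), (Vega, 24, Lee, Wes, 3, Helix, 13), (Vega, 29, Bo, Lee, 3, Helix, 13), (Vega, 29, Bo, Wes, 3, Helix, 13)}
Apply σ_{aname ≠ Zed}; surviving tuples: {(Vega, 21, Rae, Lee, 3, Helix, 13), (Vega, 21, Rae, Wes, 3, Helix, 13), (Vega, 24, Lee, Lee, 3, Helix, 13), (Vega, 24, Lee, Wes, 3, Helix, 13), (Vega, 29, Bo, Lee, 3, Helix, 13), (Vega, 29, Bo, Wes, 3, Helix, 13)}
π_{sname, sid} gives {(Lee, 21), (Lee, 24), (Lee, 29), (Wes, 21), (Wes, 24), (Wes, 29)}.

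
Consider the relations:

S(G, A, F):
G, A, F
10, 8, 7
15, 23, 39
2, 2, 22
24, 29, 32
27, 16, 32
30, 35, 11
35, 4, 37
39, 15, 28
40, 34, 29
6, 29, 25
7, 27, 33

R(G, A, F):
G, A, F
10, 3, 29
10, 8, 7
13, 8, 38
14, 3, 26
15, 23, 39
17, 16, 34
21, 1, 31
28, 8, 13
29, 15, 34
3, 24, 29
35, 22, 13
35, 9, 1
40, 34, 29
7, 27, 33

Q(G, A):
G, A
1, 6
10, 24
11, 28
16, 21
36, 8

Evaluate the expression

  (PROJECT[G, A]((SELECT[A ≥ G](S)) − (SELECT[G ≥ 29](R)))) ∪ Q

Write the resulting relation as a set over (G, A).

{(1, 6), (10, 24), (11, 28), (15, 23), (16, 21), (2, 2), (24, 29), (30, 35), (36, 8), (6, 29), (7, 27)}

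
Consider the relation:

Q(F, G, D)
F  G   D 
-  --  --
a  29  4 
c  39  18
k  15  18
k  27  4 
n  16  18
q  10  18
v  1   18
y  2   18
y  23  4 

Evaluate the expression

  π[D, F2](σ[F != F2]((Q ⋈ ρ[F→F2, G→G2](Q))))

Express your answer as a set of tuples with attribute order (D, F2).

{(18, c), (18, k), (18, n), (18, q), (18, v), (18, y), (4, a), (4, k), (4, y)}

ρ[F→F2, G→G2]: schema becomes (F2, G2, D); tuples unchanged.
Q ⋈ ρ[F→F2, G→G2](Q) (natural join on D): {(a, 29, 4, a, 29), (a, 29, 4, k, 27), (a, 29, 4, y, 23), (c, 39, 18, c, 39), (c, 39, 18, k, 15), (c, 39, 18, n, 16), (c, 39, 18, q, 10), (c, 39, 18, v, 1), (c, 39, 18, y, 2), (k, 15, 18, c, 39), (k, 15, 18, k, 15), (k, 15, 18, n, 16), (k, 15, 18, q, 10), (k, 15, 18, v, 1), (k, 15, 18, y, 2), (k, 27, 4, a, 29), (k, 27, 4, k, 27), (k, 27, 4, y, 23), (n, 16, 18, c, 39), (n, 16, 18, k, 15), (n, 16, 18, n, 16), (n, 16, 18, q, 10), (n, 16, 18, v, 1), (n, 16, 18, y, 2), (q, 10, 18, c, 39), (q, 10, 18, k, 15), (q, 10, 18, n, 16), (q, 10, 18, q, 10), (q, 10, 18, v, 1), (q, 10, 18, y, 2), (v, 1, 18, c, 39), (v, 1, 18, k, 15), (v, 1, 18, n, 16), (v, 1, 18, q, 10), (v, 1, 18, v, 1), (v, 1, 18, y, 2), (y, 2, 18, c, 39), (y, 2, 18, k, 15), (y, 2, 18, n, 16), (y, 2, 18, q, 10), (y, 2, 18, v, 1), (y, 2, 18, y, 2), (y, 23, 4, a, 29), (y, 23, 4, k, 27), (y, 23, 4, y, 23)}
Apply σ_{F != F2}; surviving tuples: {(a, 29, 4, k, 27), (a, 29, 4, y, 23), (c, 39, 18, k, 15), (c, 39, 18, n, 16), (c, 39, 18, q, 10), (c, 39, 18, v, 1), (c, 39, 18, y, 2), (k, 15, 18, c, 39), (k, 15, 18, n, 16), (k, 15, 18, q, 10), (k, 15, 18, v, 1), (k, 15, 18, y, 2), (k, 27, 4, a, 29), (k, 27, 4, y, 23), (n, 16, 18, c, 39), (n, 16, 18, k, 15), (n, 16, 18, q, 10), (n, 16, 18, v, 1), (n, 16, 18, y, 2), (q, 10, 18, c, 39), (q, 10, 18, k, 15), (q, 10, 18, n, 16), (q, 10, 18, v, 1), (q, 10, 18, y, 2), (v, 1, 18, c, 39), (v, 1, 18, k, 15), (v, 1, 18, n, 16), (v, 1, 18, q, 10), (v, 1, 18, y, 2), (y, 2, 18, c, 39), (y, 2, 18, k, 15), (y, 2, 18, n, 16), (y, 2, 18, q, 10), (y, 2, 18, v, 1), (y, 23, 4, a, 29), (y, 23, 4, k, 27)}
π[D, F2]: project onto (D, F2) (27 duplicate(s) eliminated) → {(18, c), (18, k), (18, n), (18, q), (18, v), (18, y), (4, a), (4, k), (4, y)}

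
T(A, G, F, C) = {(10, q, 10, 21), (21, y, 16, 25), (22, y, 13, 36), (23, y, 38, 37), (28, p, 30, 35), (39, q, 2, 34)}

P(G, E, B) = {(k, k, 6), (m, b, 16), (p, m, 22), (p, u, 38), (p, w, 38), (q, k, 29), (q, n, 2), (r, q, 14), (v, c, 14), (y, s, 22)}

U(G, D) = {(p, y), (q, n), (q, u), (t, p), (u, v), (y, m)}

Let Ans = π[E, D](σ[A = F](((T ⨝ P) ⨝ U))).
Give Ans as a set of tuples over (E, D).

T ⋈ P (natural join on G): {(10, q, 10, 21, k, 29), (10, q, 10, 21, n, 2), (21, y, 16, 25, s, 22), (22, y, 13, 36, s, 22), (23, y, 38, 37, s, 22), (28, p, 30, 35, m, 22), (28, p, 30, 35, u, 38), (28, p, 30, 35, w, 38), (39, q, 2, 34, k, 29), (39, q, 2, 34, n, 2)}
(T ⨝ P) ⋈ U (natural join on G): {(10, q, 10, 21, k, 29, n), (10, q, 10, 21, k, 29, u), (10, q, 10, 21, n, 2, n), (10, q, 10, 21, n, 2, u), (21, y, 16, 25, s, 22, m), (22, y, 13, 36, s, 22, m), (23, y, 38, 37, s, 22, m), (28, p, 30, 35, m, 22, y), (28, p, 30, 35, u, 38, y), (28, p, 30, 35, w, 38, y), (39, q, 2, 34, k, 29, n), (39, q, 2, 34, k, 29, u), (39, q, 2, 34, n, 2, n), (39, q, 2, 34, n, 2, u)}
Apply σ_{A = F}; surviving tuples: {(10, q, 10, 21, k, 29, n), (10, q, 10, 21, k, 29, u), (10, q, 10, 21, n, 2, n), (10, q, 10, 21, n, 2, u)}
Keep only column(s) E, D: {(k, n), (k, u), (n, n), (n, u)}

{(k, n), (k, u), (n, n), (n, u)}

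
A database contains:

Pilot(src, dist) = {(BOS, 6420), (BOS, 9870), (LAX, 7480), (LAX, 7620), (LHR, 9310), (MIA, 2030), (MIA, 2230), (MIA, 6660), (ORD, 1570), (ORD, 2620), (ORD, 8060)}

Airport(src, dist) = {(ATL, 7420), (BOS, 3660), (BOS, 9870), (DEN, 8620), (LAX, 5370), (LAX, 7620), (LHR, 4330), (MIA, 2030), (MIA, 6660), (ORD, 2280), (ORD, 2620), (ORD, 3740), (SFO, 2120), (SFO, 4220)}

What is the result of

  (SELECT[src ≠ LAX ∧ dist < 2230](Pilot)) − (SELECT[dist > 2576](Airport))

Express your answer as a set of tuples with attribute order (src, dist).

Apply σ_{src ≠ LAX ∧ dist < 2230}; surviving tuples: {(MIA, 2030), (ORD, 1570)}
Apply σ_{dist > 2576}; surviving tuples: {(ATL, 7420), (BOS, 3660), (BOS, 9870), (DEN, 8620), (LAX, 5370), (LAX, 7620), (LHR, 4330), (MIA, 6660), (ORD, 2620), (ORD, 3740), (SFO, 4220)}
Difference: {(MIA, 2030), (ORD, 1570)} with {(ATL, 7420), (BOS, 3660), (BOS, 9870), (DEN, 8620), (LAX, 5370), (LAX, 7620), (LHR, 4330), (MIA, 6660), (ORD, 2620), (ORD, 3740), (SFO, 4220)} → {(MIA, 2030), (ORD, 1570)}

{(MIA, 2030), (ORD, 1570)}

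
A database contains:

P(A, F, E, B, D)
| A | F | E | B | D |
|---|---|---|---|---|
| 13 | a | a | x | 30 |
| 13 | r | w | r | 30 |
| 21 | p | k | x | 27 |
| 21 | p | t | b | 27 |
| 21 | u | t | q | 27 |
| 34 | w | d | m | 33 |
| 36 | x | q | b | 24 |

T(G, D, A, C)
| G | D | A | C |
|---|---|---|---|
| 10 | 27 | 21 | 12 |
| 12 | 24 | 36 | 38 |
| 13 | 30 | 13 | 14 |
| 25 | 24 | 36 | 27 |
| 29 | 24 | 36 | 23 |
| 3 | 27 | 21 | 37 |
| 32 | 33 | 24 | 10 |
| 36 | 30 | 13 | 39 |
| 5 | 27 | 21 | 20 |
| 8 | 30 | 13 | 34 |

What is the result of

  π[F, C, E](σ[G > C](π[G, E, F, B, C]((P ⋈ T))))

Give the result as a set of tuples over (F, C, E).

P ⋈ T (natural join on A, D): {(13, a, a, x, 30, 13, 14), (13, a, a, x, 30, 36, 39), (13, a, a, x, 30, 8, 34), (13, r, w, r, 30, 13, 14), (13, r, w, r, 30, 36, 39), (13, r, w, r, 30, 8, 34), (21, p, k, x, 27, 10, 12), (21, p, k, x, 27, 3, 37), (21, p, k, x, 27, 5, 20), (21, p, t, b, 27, 10, 12), (21, p, t, b, 27, 3, 37), (21, p, t, b, 27, 5, 20), (21, u, t, q, 27, 10, 12), (21, u, t, q, 27, 3, 37), (21, u, t, q, 27, 5, 20), (36, x, q, b, 24, 12, 38), (36, x, q, b, 24, 25, 27), (36, x, q, b, 24, 29, 23)}
Keep only column(s) G, E, F, B, C: {(10, k, p, x, 12), (10, t, p, b, 12), (10, t, u, q, 12), (12, q, x, b, 38), (13, a, a, x, 14), (13, w, r, r, 14), (25, q, x, b, 27), (29, q, x, b, 23), (3, k, p, x, 37), (3, t, p, b, 37), (3, t, u, q, 37), (36, a, a, x, 39), (36, w, r, r, 39), (5, k, p, x, 20), (5, t, p, b, 20), (5, t, u, q, 20), (8, a, a, x, 34), (8, w, r, r, 34)}
Apply σ_{G > C}; surviving tuples: {(29, q, x, b, 23)}
Keep only column(s) F, C, E: {(x, 23, q)}

{(x, 23, q)}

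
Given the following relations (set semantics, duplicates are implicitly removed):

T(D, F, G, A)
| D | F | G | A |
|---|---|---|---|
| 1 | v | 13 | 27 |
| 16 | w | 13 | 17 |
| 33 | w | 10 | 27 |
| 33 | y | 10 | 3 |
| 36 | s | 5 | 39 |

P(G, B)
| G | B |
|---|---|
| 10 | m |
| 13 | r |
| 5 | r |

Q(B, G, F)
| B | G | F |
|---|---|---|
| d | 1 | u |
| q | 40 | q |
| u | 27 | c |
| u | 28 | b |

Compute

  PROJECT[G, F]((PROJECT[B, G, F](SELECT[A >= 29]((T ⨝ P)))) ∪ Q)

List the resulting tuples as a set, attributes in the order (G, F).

Joining T and P on G yields {(1, v, 13, 27, r), (16, w, 13, 17, r), (33, w, 10, 27, m), (33, y, 10, 3, m), (36, s, 5, 39, r)}.
Selection A >= 29: {(36, s, 5, 39, r)}
π[B, G, F]: project onto (B, G, F) → {(r, 5, s)}
Union: {(r, 5, s)} with {(d, 1, u), (q, 40, q), (u, 27, c), (u, 28, b)} → {(d, 1, u), (q, 40, q), (r, 5, s), (u, 27, c), (u, 28, b)}
π[G, F]: project onto (G, F) → {(1, u), (27, c), (28, b), (40, q), (5, s)}

{(1, u), (27, c), (28, b), (40, q), (5, s)}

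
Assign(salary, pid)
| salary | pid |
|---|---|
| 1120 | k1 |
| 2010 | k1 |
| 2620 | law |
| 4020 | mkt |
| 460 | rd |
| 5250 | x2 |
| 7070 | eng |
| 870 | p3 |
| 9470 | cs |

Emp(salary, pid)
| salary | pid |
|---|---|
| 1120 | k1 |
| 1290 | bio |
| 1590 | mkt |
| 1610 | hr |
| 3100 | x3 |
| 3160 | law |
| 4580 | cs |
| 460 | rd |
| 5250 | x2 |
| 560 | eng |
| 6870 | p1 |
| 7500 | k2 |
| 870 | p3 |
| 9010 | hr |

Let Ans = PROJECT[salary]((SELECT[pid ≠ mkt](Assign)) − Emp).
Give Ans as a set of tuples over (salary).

Selection pid ≠ mkt: {(1120, k1), (2010, k1), (2620, law), (460, rd), (5250, x2), (7070, eng), (870, p3), (9470, cs)}
Set difference of the two operands is {(2010, k1), (2620, law), (7070, eng), (9470, cs)}.
π_{salary} gives {2010, 2620, 7070, 9470}.

{2010, 2620, 7070, 9470}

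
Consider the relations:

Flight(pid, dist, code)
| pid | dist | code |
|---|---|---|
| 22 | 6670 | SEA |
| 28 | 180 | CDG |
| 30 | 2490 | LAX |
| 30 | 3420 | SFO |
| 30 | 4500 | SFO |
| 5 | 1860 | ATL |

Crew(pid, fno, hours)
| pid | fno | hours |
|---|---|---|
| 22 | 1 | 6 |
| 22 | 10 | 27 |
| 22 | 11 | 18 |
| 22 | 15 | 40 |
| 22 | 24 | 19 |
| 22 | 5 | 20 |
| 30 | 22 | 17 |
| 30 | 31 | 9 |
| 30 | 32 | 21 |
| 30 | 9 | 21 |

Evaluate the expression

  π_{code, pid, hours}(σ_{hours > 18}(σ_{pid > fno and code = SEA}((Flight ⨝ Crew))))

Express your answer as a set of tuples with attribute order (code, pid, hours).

{(SEA, 22, 20), (SEA, 22, 27), (SEA, 22, 40)}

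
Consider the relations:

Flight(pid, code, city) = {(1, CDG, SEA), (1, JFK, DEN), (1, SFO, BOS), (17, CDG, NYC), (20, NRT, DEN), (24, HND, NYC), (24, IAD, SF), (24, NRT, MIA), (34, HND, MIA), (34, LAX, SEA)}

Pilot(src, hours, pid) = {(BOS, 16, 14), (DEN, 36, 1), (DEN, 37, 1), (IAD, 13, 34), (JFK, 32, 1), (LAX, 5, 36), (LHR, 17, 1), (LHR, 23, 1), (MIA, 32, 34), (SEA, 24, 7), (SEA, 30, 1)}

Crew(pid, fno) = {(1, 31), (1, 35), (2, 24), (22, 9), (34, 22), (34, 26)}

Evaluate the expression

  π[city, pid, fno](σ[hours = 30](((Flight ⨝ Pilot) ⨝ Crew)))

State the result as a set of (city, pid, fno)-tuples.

{(BOS, 1, 31), (BOS, 1, 35), (DEN, 1, 31), (DEN, 1, 35), (SEA, 1, 31), (SEA, 1, 35)}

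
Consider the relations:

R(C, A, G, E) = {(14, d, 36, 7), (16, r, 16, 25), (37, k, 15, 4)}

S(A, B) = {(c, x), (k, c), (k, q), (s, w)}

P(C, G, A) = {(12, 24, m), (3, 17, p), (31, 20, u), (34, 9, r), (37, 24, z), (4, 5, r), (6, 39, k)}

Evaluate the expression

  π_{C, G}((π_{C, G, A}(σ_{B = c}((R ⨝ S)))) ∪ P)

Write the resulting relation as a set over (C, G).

R ⋈ S (natural join on A): {(37, k, 15, 4, c), (37, k, 15, 4, q)}
Filtering on B = c leaves {(37, k, 15, 4, c)}.
Keep only column(s) C, G, A: {(37, 15, k)}
Set union of the two operands is {(12, 24, m), (3, 17, p), (31, 20, u), (34, 9, r), (37, 15, k), (37, 24, z), (4, 5, r), (6, 39, k)}.
Keep only column(s) C, G: {(12, 24), (3, 17), (31, 20), (34, 9), (37, 15), (37, 24), (4, 5), (6, 39)}

{(12, 24), (3, 17), (31, 20), (34, 9), (37, 15), (37, 24), (4, 5), (6, 39)}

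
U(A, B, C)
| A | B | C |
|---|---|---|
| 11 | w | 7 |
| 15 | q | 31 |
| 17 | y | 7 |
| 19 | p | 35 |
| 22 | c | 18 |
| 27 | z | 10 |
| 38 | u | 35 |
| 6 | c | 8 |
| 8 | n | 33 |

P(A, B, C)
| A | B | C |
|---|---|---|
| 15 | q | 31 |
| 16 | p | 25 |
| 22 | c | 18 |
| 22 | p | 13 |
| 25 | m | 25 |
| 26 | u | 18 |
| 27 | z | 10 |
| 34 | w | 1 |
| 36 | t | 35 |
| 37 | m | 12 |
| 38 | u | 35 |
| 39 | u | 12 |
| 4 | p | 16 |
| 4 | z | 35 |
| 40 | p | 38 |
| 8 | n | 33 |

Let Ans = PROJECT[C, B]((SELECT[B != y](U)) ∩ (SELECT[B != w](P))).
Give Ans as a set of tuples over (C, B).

{(10, z), (18, c), (31, q), (33, n), (35, u)}

Filtering on B != y leaves {(11, w, 7), (15, q, 31), (19, p, 35), (22, c, 18), (27, z, 10), (38, u, 35), (6, c, 8), (8, n, 33)}.
Filtering on B != w leaves {(15, q, 31), (16, p, 25), (22, c, 18), (22, p, 13), (25, m, 25), (26, u, 18), (27, z, 10), (36, t, 35), (37, m, 12), (38, u, 35), (39, u, 12), (4, p, 16), (4, z, 35), (40, p, 38), (8, n, 33)}.
Set intersection of the two operands is {(15, q, 31), (22, c, 18), (27, z, 10), (38, u, 35), (8, n, 33)}.
Keep only column(s) C, B: {(10, z), (18, c), (31, q), (33, n), (35, u)}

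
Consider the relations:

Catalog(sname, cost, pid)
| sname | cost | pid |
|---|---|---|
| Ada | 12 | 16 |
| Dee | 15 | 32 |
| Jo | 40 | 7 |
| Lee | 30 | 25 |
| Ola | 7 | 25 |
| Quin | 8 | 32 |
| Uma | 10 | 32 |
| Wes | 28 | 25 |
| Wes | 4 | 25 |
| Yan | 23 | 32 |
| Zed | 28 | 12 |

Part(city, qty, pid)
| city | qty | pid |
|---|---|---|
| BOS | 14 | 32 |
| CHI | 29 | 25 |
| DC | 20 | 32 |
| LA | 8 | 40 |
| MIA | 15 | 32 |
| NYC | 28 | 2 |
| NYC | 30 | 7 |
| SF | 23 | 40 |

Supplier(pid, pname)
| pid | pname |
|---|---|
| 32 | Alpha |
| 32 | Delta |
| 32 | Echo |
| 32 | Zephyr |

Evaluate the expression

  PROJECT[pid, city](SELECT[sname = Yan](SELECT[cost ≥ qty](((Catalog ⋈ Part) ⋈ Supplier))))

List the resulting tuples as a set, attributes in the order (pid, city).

{(32, BOS), (32, DC), (32, MIA)}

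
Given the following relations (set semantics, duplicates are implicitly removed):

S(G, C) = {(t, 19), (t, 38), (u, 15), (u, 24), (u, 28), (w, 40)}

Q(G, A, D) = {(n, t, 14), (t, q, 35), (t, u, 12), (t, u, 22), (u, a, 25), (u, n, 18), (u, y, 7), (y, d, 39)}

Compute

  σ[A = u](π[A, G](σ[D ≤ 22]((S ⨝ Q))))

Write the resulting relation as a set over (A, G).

S ⋈ Q (natural join on G): {(t, 19, q, 35), (t, 19, u, 12), (t, 19, u, 22), (t, 38, q, 35), (t, 38, u, 12), (t, 38, u, 22), (u, 15, a, 25), (u, 15, n, 18), (u, 15, y, 7), (u, 24, a, 25), (u, 24, n, 18), (u, 24, y, 7), (u, 28, a, 25), (u, 28, n, 18), (u, 28, y, 7)}
Selection D ≤ 22: {(t, 19, u, 12), (t, 19, u, 22), (t, 38, u, 12), (t, 38, u, 22), (u, 15, n, 18), (u, 15, y, 7), (u, 24, n, 18), (u, 24, y, 7), (u, 28, n, 18), (u, 28, y, 7)}
π[A, G]: project onto (A, G) (7 duplicate(s) eliminated) → {(n, u), (u, t), (y, u)}
Selection A = u: {(u, t)}

{(u, t)}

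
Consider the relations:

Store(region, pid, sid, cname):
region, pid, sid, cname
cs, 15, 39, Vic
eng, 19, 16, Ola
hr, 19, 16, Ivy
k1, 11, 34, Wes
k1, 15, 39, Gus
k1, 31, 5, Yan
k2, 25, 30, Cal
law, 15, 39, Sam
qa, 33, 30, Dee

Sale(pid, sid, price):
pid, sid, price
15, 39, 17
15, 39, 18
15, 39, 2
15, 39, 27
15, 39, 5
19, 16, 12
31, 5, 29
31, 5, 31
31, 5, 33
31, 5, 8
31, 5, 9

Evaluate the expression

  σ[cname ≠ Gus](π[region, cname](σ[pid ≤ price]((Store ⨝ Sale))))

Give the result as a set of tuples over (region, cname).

Joining Store and Sale on pid, sid yields {(cs, 15, 39, Vic, 17), (cs, 15, 39, Vic, 18), (cs, 15, 39, Vic, 2), (cs, 15, 39, Vic, 27), (cs, 15, 39, Vic, 5), (eng, 19, 16, Ola, 12), (hr, 19, 16, Ivy, 12), (k1, 15, 39, Gus, 17), (k1, 15, 39, Gus, 18), (k1, 15, 39, Gus, 2), (k1, 15, 39, Gus, 27), (k1, 15, 39, Gus, 5), (k1, 31, 5, Yan, 29), (k1, 31, 5, Yan, 31), (k1, 31, 5, Yan, 33), (k1, 31, 5, Yan, 8), (k1, 31, 5, Yan, 9), (law, 15, 39, Sam, 17), (law, 15, 39, Sam, 18), (law, 15, 39, Sam, 2), (law, 15, 39, Sam, 27), (law, 15, 39, Sam, 5)}.
Selection pid ≤ price: {(cs, 15, 39, Vic, 17), (cs, 15, 39, Vic, 18), (cs, 15, 39, Vic, 27), (k1, 15, 39, Gus, 17), (k1, 15, 39, Gus, 18), (k1, 15, 39, Gus, 27), (k1, 31, 5, Yan, 31), (k1, 31, 5, Yan, 33), (law, 15, 39, Sam, 17), (law, 15, 39, Sam, 18), (law, 15, 39, Sam, 27)}
Projecting to region, cname (7 duplicate(s) eliminated): {(cs, Vic), (k1, Gus), (k1, Yan), (law, Sam)}
Selection cname ≠ Gus: {(cs, Vic), (k1, Yan), (law, Sam)}

{(cs, Vic), (k1, Yan), (law, Sam)}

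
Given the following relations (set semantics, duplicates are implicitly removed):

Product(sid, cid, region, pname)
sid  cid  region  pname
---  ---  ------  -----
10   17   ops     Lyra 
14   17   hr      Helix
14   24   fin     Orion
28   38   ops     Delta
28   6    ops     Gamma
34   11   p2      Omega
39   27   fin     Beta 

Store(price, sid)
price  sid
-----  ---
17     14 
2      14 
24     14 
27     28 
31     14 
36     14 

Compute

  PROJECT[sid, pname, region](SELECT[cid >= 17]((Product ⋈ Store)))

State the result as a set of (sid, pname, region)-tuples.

{(14, Helix, hr), (14, Orion, fin), (28, Delta, ops)}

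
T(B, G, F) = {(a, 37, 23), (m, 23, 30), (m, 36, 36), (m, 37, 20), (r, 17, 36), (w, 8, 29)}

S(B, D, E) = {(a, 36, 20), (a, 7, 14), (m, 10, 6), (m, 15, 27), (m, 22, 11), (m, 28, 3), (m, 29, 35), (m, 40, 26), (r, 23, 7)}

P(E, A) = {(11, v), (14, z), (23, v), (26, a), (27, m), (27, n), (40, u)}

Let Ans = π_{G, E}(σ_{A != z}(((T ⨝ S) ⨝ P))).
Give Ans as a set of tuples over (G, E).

Natural join on B: {(a, 37, 23, 36, 20), (a, 37, 23, 7, 14), (m, 23, 30, 10, 6), (m, 23, 30, 15, 27), (m, 23, 30, 22, 11), (m, 23, 30, 28, 3), (m, 23, 30, 29, 35), (m, 23, 30, 40, 26), (m, 36, 36, 10, 6), (m, 36, 36, 15, 27), (m, 36, 36, 22, 11), (m, 36, 36, 28, 3), (m, 36, 36, 29, 35), (m, 36, 36, 40, 26), (m, 37, 20, 10, 6), (m, 37, 20, 15, 27), (m, 37, 20, 22, 11), (m, 37, 20, 28, 3), (m, 37, 20, 29, 35), (m, 37, 20, 40, 26), (r, 17, 36, 23, 7)}
Natural join on E: {(a, 37, 23, 7, 14, z), (m, 23, 30, 15, 27, m), (m, 23, 30, 15, 27, n), (m, 23, 30, 22, 11, v), (m, 23, 30, 40, 26, a), (m, 36, 36, 15, 27, m), (m, 36, 36, 15, 27, n), (m, 36, 36, 22, 11, v), (m, 36, 36, 40, 26, a), (m, 37, 20, 15, 27, m), (m, 37, 20, 15, 27, n), (m, 37, 20, 22, 11, v), (m, 37, 20, 40, 26, a)}
Selection A != z: {(m, 23, 30, 15, 27, m), (m, 23, 30, 15, 27, n), (m, 23, 30, 22, 11, v), (m, 23, 30, 40, 26, a), (m, 36, 36, 15, 27, m), (m, 36, 36, 15, 27, n), (m, 36, 36, 22, 11, v), (m, 36, 36, 40, 26, a), (m, 37, 20, 15, 27, m), (m, 37, 20, 15, 27, n), (m, 37, 20, 22, 11, v), (m, 37, 20, 40, 26, a)}
π_{G, E} gives {(23, 11), (23, 26), (23, 27), (36, 11), (36, 26), (36, 27), (37, 11), (37, 26), (37, 27)} (3 duplicate(s) eliminated).

{(23, 11), (23, 26), (23, 27), (36, 11), (36, 26), (36, 27), (37, 11), (37, 26), (37, 27)}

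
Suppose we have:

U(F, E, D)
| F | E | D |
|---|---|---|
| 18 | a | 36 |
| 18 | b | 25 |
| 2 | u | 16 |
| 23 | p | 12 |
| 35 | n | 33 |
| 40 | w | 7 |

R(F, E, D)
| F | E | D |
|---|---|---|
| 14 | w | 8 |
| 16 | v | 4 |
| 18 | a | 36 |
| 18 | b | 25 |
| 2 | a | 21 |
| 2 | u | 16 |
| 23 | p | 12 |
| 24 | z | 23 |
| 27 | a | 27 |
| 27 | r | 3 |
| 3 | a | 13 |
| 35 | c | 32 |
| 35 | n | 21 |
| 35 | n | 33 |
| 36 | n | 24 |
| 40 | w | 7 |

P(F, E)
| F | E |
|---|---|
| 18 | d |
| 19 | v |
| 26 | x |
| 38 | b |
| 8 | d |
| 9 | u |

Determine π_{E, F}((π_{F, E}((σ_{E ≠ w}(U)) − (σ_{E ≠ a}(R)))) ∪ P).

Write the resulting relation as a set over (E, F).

Apply σ_{E ≠ w}; surviving tuples: {(18, a, 36), (18, b, 25), (2, u, 16), (23, p, 12), (35, n, 33)}
Apply σ_{E ≠ a}; surviving tuples: {(14, w, 8), (16, v, 4), (18, b, 25), (2, u, 16), (23, p, 12), (24, z, 23), (27, r, 3), (35, c, 32), (35, n, 21), (35, n, 33), (36, n, 24), (40, w, 7)}
Difference: {(18, a, 36), (18, b, 25), (2, u, 16), (23, p, 12), (35, n, 33)} with {(14, w, 8), (16, v, 4), (18, b, 25), (2, u, 16), (23, p, 12), (24, z, 23), (27, r, 3), (35, c, 32), (35, n, 21), (35, n, 33), (36, n, 24), (40, w, 7)} → {(18, a, 36)}
Projecting to F, E: {(18, a)}
Union: {(18, a)} with {(18, d), (19, v), (26, x), (38, b), (8, d), (9, u)} → {(18, a), (18, d), (19, v), (26, x), (38, b), (8, d), (9, u)}
Projecting to E, F: {(a, 18), (b, 38), (d, 18), (d, 8), (u, 9), (v, 19), (x, 26)}

{(a, 18), (b, 38), (d, 18), (d, 8), (u, 9), (v, 19), (x, 26)}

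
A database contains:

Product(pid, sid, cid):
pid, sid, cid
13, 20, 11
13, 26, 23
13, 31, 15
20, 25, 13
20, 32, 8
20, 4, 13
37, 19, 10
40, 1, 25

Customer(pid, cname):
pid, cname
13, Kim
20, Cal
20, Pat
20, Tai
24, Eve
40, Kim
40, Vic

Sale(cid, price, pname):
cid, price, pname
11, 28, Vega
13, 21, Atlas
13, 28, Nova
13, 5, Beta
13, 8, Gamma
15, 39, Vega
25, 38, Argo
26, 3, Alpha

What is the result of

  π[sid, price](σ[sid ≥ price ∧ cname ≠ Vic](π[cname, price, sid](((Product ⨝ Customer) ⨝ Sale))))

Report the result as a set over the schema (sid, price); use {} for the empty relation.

{(25, 21), (25, 5), (25, 8)}

Product ⋈ Customer (natural join on pid): {(13, 20, 11, Kim), (13, 26, 23, Kim), (13, 31, 15, Kim), (20, 25, 13, Cal), (20, 25, 13, Pat), (20, 25, 13, Tai), (20, 32, 8, Cal), (20, 32, 8, Pat), (20, 32, 8, Tai), (20, 4, 13, Cal), (20, 4, 13, Pat), (20, 4, 13, Tai), (40, 1, 25, Kim), (40, 1, 25, Vic)}
(Product ⨝ Customer) ⋈ Sale (natural join on cid): {(13, 20, 11, Kim, 28, Vega), (13, 31, 15, Kim, 39, Vega), (20, 25, 13, Cal, 21, Atlas), (20, 25, 13, Cal, 28, Nova), (20, 25, 13, Cal, 5, Beta), (20, 25, 13, Cal, 8, Gamma), (20, 25, 13, Pat, 21, Atlas), (20, 25, 13, Pat, 28, Nova), (20, 25, 13, Pat, 5, Beta), (20, 25, 13, Pat, 8, Gamma), (20, 25, 13, Tai, 21, Atlas), (20, 25, 13, Tai, 28, Nova), (20, 25, 13, Tai, 5, Beta), (20, 25, 13, Tai, 8, Gamma), (20, 4, 13, Cal, 21, Atlas), (20, 4, 13, Cal, 28, Nova), (20, 4, 13, Cal, 5, Beta), (20, 4, 13, Cal, 8, Gamma), (20, 4, 13, Pat, 21, Atlas), (20, 4, 13, Pat, 28, Nova), (20, 4, 13, Pat, 5, Beta), (20, 4, 13, Pat, 8, Gamma), (20, 4, 13, Tai, 21, Atlas), (20, 4, 13, Tai, 28, Nova), (20, 4, 13, Tai, 5, Beta), (20, 4, 13, Tai, 8, Gamma), (40, 1, 25, Kim, 38, Argo), (40, 1, 25, Vic, 38, Argo)}
Keep only column(s) cname, price, sid: {(Cal, 21, 25), (Cal, 21, 4), (Cal, 28, 25), (Cal, 28, 4), (Cal, 5, 25), (Cal, 5, 4), (Cal, 8, 25), (Cal, 8, 4), (Kim, 28, 20), (Kim, 38, 1), (Kim, 39, 31), (Pat, 21, 25), (Pat, 21, 4), (Pat, 28, 25), (Pat, 28, 4), (Pat, 5, 25), (Pat, 5, 4), (Pat, 8, 25), (Pat, 8, 4), (Tai, 21, 25), (Tai, 21, 4), (Tai, 28, 25), (Tai, 28, 4), (Tai, 5, 25), (Tai, 5, 4), (Tai, 8, 25), (Tai, 8, 4), (Vic, 38, 1)}
σ[sid ≥ price ∧ cname ≠ Vic]: keep tuples satisfying sid ≥ price ∧ cname ≠ Vic → {(Cal, 21, 25), (Cal, 5, 25), (Cal, 8, 25), (Pat, 21, 25), (Pat, 5, 25), (Pat, 8, 25), (Tai, 21, 25), (Tai, 5, 25), (Tai, 8, 25)}
Keep only column(s) sid, price (6 duplicate(s) eliminated): {(25, 21), (25, 5), (25, 8)}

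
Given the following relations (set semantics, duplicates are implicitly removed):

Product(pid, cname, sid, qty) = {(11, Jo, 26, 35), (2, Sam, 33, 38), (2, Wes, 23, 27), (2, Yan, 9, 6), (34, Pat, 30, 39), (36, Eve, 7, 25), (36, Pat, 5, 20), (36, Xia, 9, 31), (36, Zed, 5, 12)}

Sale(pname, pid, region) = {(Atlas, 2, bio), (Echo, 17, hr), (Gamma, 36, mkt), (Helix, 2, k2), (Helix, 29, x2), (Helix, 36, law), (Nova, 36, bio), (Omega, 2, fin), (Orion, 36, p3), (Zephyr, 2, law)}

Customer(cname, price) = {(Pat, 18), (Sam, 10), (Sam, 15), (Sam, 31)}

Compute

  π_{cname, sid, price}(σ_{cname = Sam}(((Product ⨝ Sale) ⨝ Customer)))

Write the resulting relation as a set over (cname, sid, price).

{(Sam, 33, 10), (Sam, 33, 15), (Sam, 33, 31)}

Natural join on pid: {(2, Sam, 33, 38, Atlas, bio), (2, Sam, 33, 38, Helix, k2), (2, Sam, 33, 38, Omega, fin), (2, Sam, 33, 38, Zephyr, law), (2, Wes, 23, 27, Atlas, bio), (2, Wes, 23, 27, Helix, k2), (2, Wes, 23, 27, Omega, fin), (2, Wes, 23, 27, Zephyr, law), (2, Yan, 9, 6, Atlas, bio), (2, Yan, 9, 6, Helix, k2), (2, Yan, 9, 6, Omega, fin), (2, Yan, 9, 6, Zephyr, law), (36, Eve, 7, 25, Gamma, mkt), (36, Eve, 7, 25, Helix, law), (36, Eve, 7, 25, Nova, bio), (36, Eve, 7, 25, Orion, p3), (36, Pat, 5, 20, Gamma, mkt), (36, Pat, 5, 20, Helix, law), (36, Pat, 5, 20, Nova, bio), (36, Pat, 5, 20, Orion, p3), (36, Xia, 9, 31, Gamma, mkt), (36, Xia, 9, 31, Helix, law), (36, Xia, 9, 31, Nova, bio), (36, Xia, 9, 31, Orion, p3), (36, Zed, 5, 12, Gamma, mkt), (36, Zed, 5, 12, Helix, law), (36, Zed, 5, 12, Nova, bio), (36, Zed, 5, 12, Orion, p3)}
Natural join on cname: {(2, Sam, 33, 38, Atlas, bio, 10), (2, Sam, 33, 38, Atlas, bio, 15), (2, Sam, 33, 38, Atlas, bio, 31), (2, Sam, 33, 38, Helix, k2, 10), (2, Sam, 33, 38, Helix, k2, 15), (2, Sam, 33, 38, Helix, k2, 31), (2, Sam, 33, 38, Omega, fin, 10), (2, Sam, 33, 38, Omega, fin, 15), (2, Sam, 33, 38, Omega, fin, 31), (2, Sam, 33, 38, Zephyr, law, 10), (2, Sam, 33, 38, Zephyr, law, 15), (2, Sam, 33, 38, Zephyr, law, 31), (36, Pat, 5, 20, Gamma, mkt, 18), (36, Pat, 5, 20, Helix, law, 18), (36, Pat, 5, 20, Nova, bio, 18), (36, Pat, 5, 20, Orion, p3, 18)}
Filtering on cname = Sam leaves {(2, Sam, 33, 38, Atlas, bio, 10), (2, Sam, 33, 38, Atlas, bio, 15), (2, Sam, 33, 38, Atlas, bio, 31), (2, Sam, 33, 38, Helix, k2, 10), (2, Sam, 33, 38, Helix, k2, 15), (2, Sam, 33, 38, Helix, k2, 31), (2, Sam, 33, 38, Omega, fin, 10), (2, Sam, 33, 38, Omega, fin, 15), (2, Sam, 33, 38, Omega, fin, 31), (2, Sam, 33, 38, Zephyr, law, 10), (2, Sam, 33, 38, Zephyr, law, 15), (2, Sam, 33, 38, Zephyr, law, 31)}.
π_{cname, sid, price} gives {(Sam, 33, 10), (Sam, 33, 15), (Sam, 33, 31)} (9 duplicate(s) eliminated).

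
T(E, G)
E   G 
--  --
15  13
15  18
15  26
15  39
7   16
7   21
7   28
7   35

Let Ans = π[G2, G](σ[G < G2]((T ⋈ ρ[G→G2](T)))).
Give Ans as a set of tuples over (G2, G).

ρ[G→G2]: schema becomes (E, G2); tuples unchanged.
Joining T and ρ[G→G2](T) on E yields {(15, 13, 13), (15, 13, 18), (15, 13, 26), (15, 13, 39), (15, 18, 13), (15, 18, 18), (15, 18, 26), (15, 18, 39), (15, 26, 13), (15, 26, 18), (15, 26, 26), (15, 26, 39), (15, 39, 13), (15, 39, 18), (15, 39, 26), (15, 39, 39), (7, 16, 16), (7, 16, 21), (7, 16, 28), (7, 16, 35), (7, 21, 16), (7, 21, 21), (7, 21, 28), (7, 21, 35), (7, 28, 16), (7, 28, 21), (7, 28, 28), (7, 28, 35), (7, 35, 16), (7, 35, 21), (7, 35, 28), (7, 35, 35)}.
Filtering on G < G2 leaves {(15, 13, 18), (15, 13, 26), (15, 13, 39), (15, 18, 26), (15, 18, 39), (15, 26, 39), (7, 16, 21), (7, 16, 28), (7, 16, 35), (7, 21, 28), (7, 21, 35), (7, 28, 35)}.
π[G2, G]: project onto (G2, G) → {(18, 13), (21, 16), (26, 13), (26, 18), (28, 16), (28, 21), (35, 16), (35, 21), (35, 28), (39, 13), (39, 18), (39, 26)}

{(18, 13), (21, 16), (26, 13), (26, 18), (28, 16), (28, 21), (35, 16), (35, 21), (35, 28), (39, 13), (39, 18), (39, 26)}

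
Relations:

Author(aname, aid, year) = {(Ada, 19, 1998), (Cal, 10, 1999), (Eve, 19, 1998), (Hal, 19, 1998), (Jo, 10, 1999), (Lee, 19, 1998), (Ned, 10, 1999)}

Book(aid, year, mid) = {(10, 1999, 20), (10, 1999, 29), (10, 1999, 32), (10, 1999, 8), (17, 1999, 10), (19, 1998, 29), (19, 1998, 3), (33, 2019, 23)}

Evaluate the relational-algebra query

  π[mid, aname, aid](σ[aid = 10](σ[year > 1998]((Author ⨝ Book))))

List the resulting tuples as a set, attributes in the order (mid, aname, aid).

{(20, Cal, 10), (20, Jo, 10), (20, Ned, 10), (29, Cal, 10), (29, Jo, 10), (29, Ned, 10), (32, Cal, 10), (32, Jo, 10), (32, Ned, 10), (8, Cal, 10), (8, Jo, 10), (8, Ned, 10)}

Natural join on aid, year: {(Ada, 19, 1998, 29), (Ada, 19, 1998, 3), (Cal, 10, 1999, 20), (Cal, 10, 1999, 29), (Cal, 10, 1999, 32), (Cal, 10, 1999, 8), (Eve, 19, 1998, 29), (Eve, 19, 1998, 3), (Hal, 19, 1998, 29), (Hal, 19, 1998, 3), (Jo, 10, 1999, 20), (Jo, 10, 1999, 29), (Jo, 10, 1999, 32), (Jo, 10, 1999, 8), (Lee, 19, 1998, 29), (Lee, 19, 1998, 3), (Ned, 10, 1999, 20), (Ned, 10, 1999, 29), (Ned, 10, 1999, 32), (Ned, 10, 1999, 8)}
Apply σ_{year > 1998}; surviving tuples: {(Cal, 10, 1999, 20), (Cal, 10, 1999, 29), (Cal, 10, 1999, 32), (Cal, 10, 1999, 8), (Jo, 10, 1999, 20), (Jo, 10, 1999, 29), (Jo, 10, 1999, 32), (Jo, 10, 1999, 8), (Ned, 10, 1999, 20), (Ned, 10, 1999, 29), (Ned, 10, 1999, 32), (Ned, 10, 1999, 8)}
Apply σ_{aid = 10}; surviving tuples: {(Cal, 10, 1999, 20), (Cal, 10, 1999, 29), (Cal, 10, 1999, 32), (Cal, 10, 1999, 8), (Jo, 10, 1999, 20), (Jo, 10, 1999, 29), (Jo, 10, 1999, 32), (Jo, 10, 1999, 8), (Ned, 10, 1999, 20), (Ned, 10, 1999, 29), (Ned, 10, 1999, 32), (Ned, 10, 1999, 8)}
π[mid, aname, aid]: project onto (mid, aname, aid) → {(20, Cal, 10), (20, Jo, 10), (20, Ned, 10), (29, Cal, 10), (29, Jo, 10), (29, Ned, 10), (32, Cal, 10), (32, Jo, 10), (32, Ned, 10), (8, Cal, 10), (8, Jo, 10), (8, Ned, 10)}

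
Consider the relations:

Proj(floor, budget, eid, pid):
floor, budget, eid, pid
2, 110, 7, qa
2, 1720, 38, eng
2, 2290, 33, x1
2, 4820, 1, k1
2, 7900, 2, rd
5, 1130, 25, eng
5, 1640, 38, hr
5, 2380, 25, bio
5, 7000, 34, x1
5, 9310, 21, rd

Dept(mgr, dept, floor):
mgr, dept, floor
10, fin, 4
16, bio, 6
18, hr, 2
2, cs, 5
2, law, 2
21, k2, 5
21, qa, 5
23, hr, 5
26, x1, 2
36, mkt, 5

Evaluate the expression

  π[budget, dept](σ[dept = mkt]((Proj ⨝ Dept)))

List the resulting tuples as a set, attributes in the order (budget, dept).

Natural join on floor: {(2, 110, 7, qa, 18, hr), (2, 110, 7, qa, 2, law), (2, 110, 7, qa, 26, x1), (2, 1720, 38, eng, 18, hr), (2, 1720, 38, eng, 2, law), (2, 1720, 38, eng, 26, x1), (2, 2290, 33, x1, 18, hr), (2, 2290, 33, x1, 2, law), (2, 2290, 33, x1, 26, x1), (2, 4820, 1, k1, 18, hr), (2, 4820, 1, k1, 2, law), (2, 4820, 1, k1, 26, x1), (2, 7900, 2, rd, 18, hr), (2, 7900, 2, rd, 2, law), (2, 7900, 2, rd, 26, x1), (5, 1130, 25, eng, 2, cs), (5, 1130, 25, eng, 21, k2), (5, 1130, 25, eng, 21, qa), (5, 1130, 25, eng, 23, hr), (5, 1130, 25, eng, 36, mkt), (5, 1640, 38, hr, 2, cs), (5, 1640, 38, hr, 21, k2), (5, 1640, 38, hr, 21, qa), (5, 1640, 38, hr, 23, hr), (5, 1640, 38, hr, 36, mkt), (5, 2380, 25, bio, 2, cs), (5, 2380, 25, bio, 21, k2), (5, 2380, 25, bio, 21, qa), (5, 2380, 25, bio, 23, hr), (5, 2380, 25, bio, 36, mkt), (5, 7000, 34, x1, 2, cs), (5, 7000, 34, x1, 21, k2), (5, 7000, 34, x1, 21, qa), (5, 7000, 34, x1, 23, hr), (5, 7000, 34, x1, 36, mkt), (5, 9310, 21, rd, 2, cs), (5, 9310, 21, rd, 21, k2), (5, 9310, 21, rd, 21, qa), (5, 9310, 21, rd, 23, hr), (5, 9310, 21, rd, 36, mkt)}
Filtering on dept = mkt leaves {(5, 1130, 25, eng, 36, mkt), (5, 1640, 38, hr, 36, mkt), (5, 2380, 25, bio, 36, mkt), (5, 7000, 34, x1, 36, mkt), (5, 9310, 21, rd, 36, mkt)}.
π[budget, dept]: project onto (budget, dept) → {(1130, mkt), (1640, mkt), (2380, mkt), (7000, mkt), (9310, mkt)}

{(1130, mkt), (1640, mkt), (2380, mkt), (7000, mkt), (9310, mkt)}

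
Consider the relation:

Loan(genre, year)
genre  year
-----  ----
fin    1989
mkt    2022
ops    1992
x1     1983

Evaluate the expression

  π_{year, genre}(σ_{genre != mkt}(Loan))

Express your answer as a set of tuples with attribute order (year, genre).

{(1983, x1), (1989, fin), (1992, ops)}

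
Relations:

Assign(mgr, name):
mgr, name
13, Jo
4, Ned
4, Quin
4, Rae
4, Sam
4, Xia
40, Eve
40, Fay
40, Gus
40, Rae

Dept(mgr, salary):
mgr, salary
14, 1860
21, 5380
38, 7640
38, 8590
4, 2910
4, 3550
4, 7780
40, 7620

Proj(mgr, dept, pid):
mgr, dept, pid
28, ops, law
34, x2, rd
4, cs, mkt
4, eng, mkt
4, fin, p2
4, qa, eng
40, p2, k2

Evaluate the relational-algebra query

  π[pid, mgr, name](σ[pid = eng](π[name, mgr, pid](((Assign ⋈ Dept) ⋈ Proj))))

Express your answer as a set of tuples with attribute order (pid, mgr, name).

{(eng, 4, Ned), (eng, 4, Quin), (eng, 4, Rae), (eng, 4, Sam), (eng, 4, Xia)}

Joining Assign and Dept on mgr yields {(4, Ned, 2910), (4, Ned, 3550), (4, Ned, 7780), (4, Quin, 2910), (4, Quin, 3550), (4, Quin, 7780), (4, Rae, 2910), (4, Rae, 3550), (4, Rae, 7780), (4, Sam, 2910), (4, Sam, 3550), (4, Sam, 7780), (4, Xia, 2910), (4, Xia, 3550), (4, Xia, 7780), (40, Eve, 7620), (40, Fay, 7620), (40, Gus, 7620), (40, Rae, 7620)}.
Joining (Assign ⋈ Dept) and Proj on mgr yields {(4, Ned, 2910, cs, mkt), (4, Ned, 2910, eng, mkt), (4, Ned, 2910, fin, p2), (4, Ned, 2910, qa, eng), (4, Ned, 3550, cs, mkt), (4, Ned, 3550, eng, mkt), (4, Ned, 3550, fin, p2), (4, Ned, 3550, qa, eng), (4, Ned, 7780, cs, mkt), (4, Ned, 7780, eng, mkt), (4, Ned, 7780, fin, p2), (4, Ned, 7780, qa, eng), (4, Quin, 2910, cs, mkt), (4, Quin, 2910, eng, mkt), (4, Quin, 2910, fin, p2), (4, Quin, 2910, qa, eng), (4, Quin, 3550, cs, mkt), (4, Quin, 3550, eng, mkt), (4, Quin, 3550, fin, p2), (4, Quin, 3550, qa, eng), (4, Quin, 7780, cs, mkt), (4, Quin, 7780, eng, mkt), (4, Quin, 7780, fin, p2), (4, Quin, 7780, qa, eng), (4, Rae, 2910, cs, mkt), (4, Rae, 2910, eng, mkt), (4, Rae, 2910, fin, p2), (4, Rae, 2910, qa, eng), (4, Rae, 3550, cs, mkt), (4, Rae, 3550, eng, mkt), (4, Rae, 3550, fin, p2), (4, Rae, 3550, qa, eng), (4, Rae, 7780, cs, mkt), (4, Rae, 7780, eng, mkt), (4, Rae, 7780, fin, p2), (4, Rae, 7780, qa, eng), (4, Sam, 2910, cs, mkt), (4, Sam, 2910, eng, mkt), (4, Sam, 2910, fin, p2), (4, Sam, 2910, qa, eng), (4, Sam, 3550, cs, mkt), (4, Sam, 3550, eng, mkt), (4, Sam, 3550, fin, p2), (4, Sam, 3550, qa, eng), (4, Sam, 7780, cs, mkt), (4, Sam, 7780, eng, mkt), (4, Sam, 7780, fin, p2), (4, Sam, 7780, qa, eng), (4, Xia, 2910, cs, mkt), (4, Xia, 2910, eng, mkt), (4, Xia, 2910, fin, p2), (4, Xia, 2910, qa, eng), (4, Xia, 3550, cs, mkt), (4, Xia, 3550, eng, mkt), (4, Xia, 3550, fin, p2), (4, Xia, 3550, qa, eng), (4, Xia, 7780, cs, mkt), (4, Xia, 7780, eng, mkt), (4, Xia, 7780, fin, p2), (4, Xia, 7780, qa, eng), (40, Eve, 7620, p2, k2), (40, Fay, 7620, p2, k2), (40, Gus, 7620, p2, k2), (40, Rae, 7620, p2, k2)}.
Keep only column(s) name, mgr, pid (45 duplicate(s) eliminated): {(Eve, 40, k2), (Fay, 40, k2), (Gus, 40, k2), (Ned, 4, eng), (Ned, 4, mkt), (Ned, 4, p2), (Quin, 4, eng), (Quin, 4, mkt), (Quin, 4, p2), (Rae, 4, eng), (Rae, 4, mkt), (Rae, 4, p2), (Rae, 40, k2), (Sam, 4, eng), (Sam, 4, mkt), (Sam, 4, p2), (Xia, 4, eng), (Xia, 4, mkt), (Xia, 4, p2)}
Apply σ_{pid = eng}; surviving tuples: {(Ned, 4, eng), (Quin, 4, eng), (Rae, 4, eng), (Sam, 4, eng), (Xia, 4, eng)}
Keep only column(s) pid, mgr, name: {(eng, 4, Ned), (eng, 4, Quin), (eng, 4, Rae), (eng, 4, Sam), (eng, 4, Xia)}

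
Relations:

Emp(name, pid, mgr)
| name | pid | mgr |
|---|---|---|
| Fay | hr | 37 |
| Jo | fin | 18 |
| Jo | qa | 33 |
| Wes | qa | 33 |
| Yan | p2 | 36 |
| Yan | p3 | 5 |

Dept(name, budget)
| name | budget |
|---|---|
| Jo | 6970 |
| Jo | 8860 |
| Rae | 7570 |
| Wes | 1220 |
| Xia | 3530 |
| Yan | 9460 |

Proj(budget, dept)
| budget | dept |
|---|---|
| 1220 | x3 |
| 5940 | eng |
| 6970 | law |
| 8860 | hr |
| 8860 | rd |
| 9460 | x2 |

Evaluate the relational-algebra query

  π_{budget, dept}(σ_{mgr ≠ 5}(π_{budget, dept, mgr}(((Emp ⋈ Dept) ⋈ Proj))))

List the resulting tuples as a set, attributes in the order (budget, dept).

{(1220, x3), (6970, law), (8860, hr), (8860, rd), (9460, x2)}

Emp ⋈ Dept (natural join on name): {(Jo, fin, 18, 6970), (Jo, fin, 18, 8860), (Jo, qa, 33, 6970), (Jo, qa, 33, 8860), (Wes, qa, 33, 1220), (Yan, p2, 36, 9460), (Yan, p3, 5, 9460)}
(Emp ⋈ Dept) ⋈ Proj (natural join on budget): {(Jo, fin, 18, 6970, law), (Jo, fin, 18, 8860, hr), (Jo, fin, 18, 8860, rd), (Jo, qa, 33, 6970, law), (Jo, qa, 33, 8860, hr), (Jo, qa, 33, 8860, rd), (Wes, qa, 33, 1220, x3), (Yan, p2, 36, 9460, x2), (Yan, p3, 5, 9460, x2)}
Keep only column(s) budget, dept, mgr: {(1220, x3, 33), (6970, law, 18), (6970, law, 33), (8860, hr, 18), (8860, hr, 33), (8860, rd, 18), (8860, rd, 33), (9460, x2, 36), (9460, x2, 5)}
Filtering on mgr ≠ 5 leaves {(1220, x3, 33), (6970, law, 18), (6970, law, 33), (8860, hr, 18), (8860, hr, 33), (8860, rd, 18), (8860, rd, 33), (9460, x2, 36)}.
Keep only column(s) budget, dept (3 duplicate(s) eliminated): {(1220, x3), (6970, law), (8860, hr), (8860, rd), (9460, x2)}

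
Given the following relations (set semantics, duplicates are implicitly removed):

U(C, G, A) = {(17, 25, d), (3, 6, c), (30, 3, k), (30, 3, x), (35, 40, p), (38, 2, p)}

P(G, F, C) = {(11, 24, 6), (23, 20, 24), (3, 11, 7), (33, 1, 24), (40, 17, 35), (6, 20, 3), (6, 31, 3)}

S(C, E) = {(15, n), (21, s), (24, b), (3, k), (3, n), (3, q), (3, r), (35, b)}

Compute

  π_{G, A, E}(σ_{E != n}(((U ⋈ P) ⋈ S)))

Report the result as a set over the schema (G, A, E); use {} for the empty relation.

{(40, p, b), (6, c, k), (6, c, q), (6, c, r)}

U ⋈ P (natural join on C, G): {(3, 6, c, 20), (3, 6, c, 31), (35, 40, p, 17)}
(U ⋈ P) ⋈ S (natural join on C): {(3, 6, c, 20, k), (3, 6, c, 20, n), (3, 6, c, 20, q), (3, 6, c, 20, r), (3, 6, c, 31, k), (3, 6, c, 31, n), (3, 6, c, 31, q), (3, 6, c, 31, r), (35, 40, p, 17, b)}
Filtering on E != n leaves {(3, 6, c, 20, k), (3, 6, c, 20, q), (3, 6, c, 20, r), (3, 6, c, 31, k), (3, 6, c, 31, q), (3, 6, c, 31, r), (35, 40, p, 17, b)}.
π[G, A, E]: project onto (G, A, E) (3 duplicate(s) eliminated) → {(40, p, b), (6, c, k), (6, c, q), (6, c, r)}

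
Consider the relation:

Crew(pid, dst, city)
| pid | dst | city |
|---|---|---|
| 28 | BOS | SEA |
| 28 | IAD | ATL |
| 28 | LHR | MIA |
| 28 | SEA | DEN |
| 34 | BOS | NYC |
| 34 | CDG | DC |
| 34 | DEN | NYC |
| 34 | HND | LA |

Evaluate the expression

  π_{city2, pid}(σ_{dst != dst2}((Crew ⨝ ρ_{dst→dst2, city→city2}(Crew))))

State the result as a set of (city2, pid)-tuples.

ρ[dst→dst2, city→city2]: schema becomes (pid, dst2, city2); tuples unchanged.
Natural join on pid: {(28, BOS, SEA, BOS, SEA), (28, BOS, SEA, IAD, ATL), (28, BOS, SEA, LHR, MIA), (28, BOS, SEA, SEA, DEN), (28, IAD, ATL, BOS, SEA), (28, IAD, ATL, IAD, ATL), (28, IAD, ATL, LHR, MIA), (28, IAD, ATL, SEA, DEN), (28, LHR, MIA, BOS, SEA), (28, LHR, MIA, IAD, ATL), (28, LHR, MIA, LHR, MIA), (28, LHR, MIA, SEA, DEN), (28, SEA, DEN, BOS, SEA), (28, SEA, DEN, IAD, ATL), (28, SEA, DEN, LHR, MIA), (28, SEA, DEN, SEA, DEN), (34, BOS, NYC, BOS, NYC), (34, BOS, NYC, CDG, DC), (34, BOS, NYC, DEN, NYC), (34, BOS, NYC, HND, LA), (34, CDG, DC, BOS, NYC), (34, CDG, DC, CDG, DC), (34, CDG, DC, DEN, NYC), (34, CDG, DC, HND, LA), (34, DEN, NYC, BOS, NYC), (34, DEN, NYC, CDG, DC), (34, DEN, NYC, DEN, NYC), (34, DEN, NYC, HND, LA), (34, HND, LA, BOS, NYC), (34, HND, LA, CDG, DC), (34, HND, LA, DEN, NYC), (34, HND, LA, HND, LA)}
σ[dst != dst2]: keep tuples satisfying dst != dst2 → {(28, BOS, SEA, IAD, ATL), (28, BOS, SEA, LHR, MIA), (28, BOS, SEA, SEA, DEN), (28, IAD, ATL, BOS, SEA), (28, IAD, ATL, LHR, MIA), (28, IAD, ATL, SEA, DEN), (28, LHR, MIA, BOS, SEA), (28, LHR, MIA, IAD, ATL), (28, LHR, MIA, SEA, DEN), (28, SEA, DEN, BOS, SEA), (28, SEA, DEN, IAD, ATL), (28, SEA, DEN, LHR, MIA), (34, BOS, NYC, CDG, DC), (34, BOS, NYC, DEN, NYC), (34, BOS, NYC, HND, LA), (34, CDG, DC, BOS, NYC), (34, CDG, DC, DEN, NYC), (34, CDG, DC, HND, LA), (34, DEN, NYC, BOS, NYC), (34, DEN, NYC, CDG, DC), (34, DEN, NYC, HND, LA), (34, HND, LA, BOS, NYC), (34, HND, LA, CDG, DC), (34, HND, LA, DEN, NYC)}
π[city2, pid]: project onto (city2, pid) (17 duplicate(s) eliminated) → {(ATL, 28), (DC, 34), (DEN, 28), (LA, 34), (MIA, 28), (NYC, 34), (SEA, 28)}

{(ATL, 28), (DC, 34), (DEN, 28), (LA, 34), (MIA, 28), (NYC, 34), (SEA, 28)}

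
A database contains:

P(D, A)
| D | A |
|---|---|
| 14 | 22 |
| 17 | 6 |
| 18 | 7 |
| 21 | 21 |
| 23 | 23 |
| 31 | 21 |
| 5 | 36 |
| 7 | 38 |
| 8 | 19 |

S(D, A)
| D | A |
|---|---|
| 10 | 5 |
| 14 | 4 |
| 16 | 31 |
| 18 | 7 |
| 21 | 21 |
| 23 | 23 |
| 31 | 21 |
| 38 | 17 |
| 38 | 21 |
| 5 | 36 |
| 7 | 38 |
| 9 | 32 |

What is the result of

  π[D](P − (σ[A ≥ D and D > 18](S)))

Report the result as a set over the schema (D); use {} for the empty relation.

{14, 17, 18, 31, 5, 7, 8}

Apply σ_{A ≥ D and D > 18}; surviving tuples: {(21, 21), (23, 23)}
Set difference of the two operands is {(14, 22), (17, 6), (18, 7), (31, 21), (5, 36), (7, 38), (8, 19)}.
π[D]: project onto (D) → {14, 17, 18, 31, 5, 7, 8}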